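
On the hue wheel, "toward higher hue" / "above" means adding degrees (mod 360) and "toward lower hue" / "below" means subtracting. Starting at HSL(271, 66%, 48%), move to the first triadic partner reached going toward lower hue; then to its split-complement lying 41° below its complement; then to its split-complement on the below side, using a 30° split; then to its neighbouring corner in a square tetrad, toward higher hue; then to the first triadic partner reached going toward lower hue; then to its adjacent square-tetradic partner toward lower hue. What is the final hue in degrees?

320°

triadic ↓ −120°: 271 − 120 = 151°
split-comp 41° ↓ +139°: 151 + 139 = 290°
split-comp 30° ↓ +150°: 290 + 150 = 440 → 440 − 360 = 80°
square ↑ +90°: 80 + 90 = 170°
triadic ↓ −120°: 170 − 120 = 50°
square ↓ −90°: 50 − 90 = -40 → -40 + 360 = 320°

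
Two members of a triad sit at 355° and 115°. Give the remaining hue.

A triad spaces three hues 120° apart.
The full set is {115°, 235°, 355°}.

235°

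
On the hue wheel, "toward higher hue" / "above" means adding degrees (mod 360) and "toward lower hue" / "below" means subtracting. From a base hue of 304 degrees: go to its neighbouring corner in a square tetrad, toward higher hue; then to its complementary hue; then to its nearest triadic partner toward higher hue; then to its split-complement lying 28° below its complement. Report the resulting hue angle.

126°

304 + 90 = 394 → 394 − 360 = 34°   (square ↑)
34 + 180 = 214°   (complement)
214 + 120 = 334°   (triadic ↑)
334 + 152 = 486 → 486 − 360 = 126°   (split-comp 28° ↓)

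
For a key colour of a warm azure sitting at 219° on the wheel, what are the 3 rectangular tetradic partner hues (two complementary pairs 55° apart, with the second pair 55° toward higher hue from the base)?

274°, 39° and 94°

A rectangular tetradic uses two complementary pairs 55° apart: offsets 0°, 55°, 180°, 235°.
219 + 55 = 274°
219 + 180 = 399 → 399 − 360 = 39°
219 + 235 = 454 → 454 − 360 = 94°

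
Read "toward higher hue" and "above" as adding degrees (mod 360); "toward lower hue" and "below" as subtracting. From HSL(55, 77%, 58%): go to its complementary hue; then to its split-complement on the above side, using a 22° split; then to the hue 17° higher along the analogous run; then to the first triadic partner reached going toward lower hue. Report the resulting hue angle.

+180° (complement): 55 + 180 = 235°
+202° (split-comp 22° ↑): 235 + 202 = 437 → 437 − 360 = 77°
+17° (analog 17° ↑): 77 + 17 = 94°
−120° (triadic ↓): 94 − 120 = -26 → -26 + 360 = 334°

334°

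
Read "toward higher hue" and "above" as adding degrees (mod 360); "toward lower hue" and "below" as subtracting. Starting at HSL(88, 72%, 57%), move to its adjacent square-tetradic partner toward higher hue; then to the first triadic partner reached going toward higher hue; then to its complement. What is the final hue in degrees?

118°

square ↑ +90°: 88 + 90 = 178°
triadic ↑ +120°: 178 + 120 = 298°
complement +180°: 298 + 180 = 478 → 478 − 360 = 118°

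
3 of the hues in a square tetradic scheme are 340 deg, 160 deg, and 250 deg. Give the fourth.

A square tetradic scheme places four hues every 90°.
The full set through 160° is {70°, 160°, 250°, 340°}.
Given {160°, 250°, 340°}, the missing hue is 70°.

70°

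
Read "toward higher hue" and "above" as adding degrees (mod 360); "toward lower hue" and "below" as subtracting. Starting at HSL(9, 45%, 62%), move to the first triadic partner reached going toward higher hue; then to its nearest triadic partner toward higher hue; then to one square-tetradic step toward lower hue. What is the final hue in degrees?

triadic ↑ +120°: 9 + 120 = 129°
triadic ↑ +120°: 129 + 120 = 249°
square ↓ −90°: 249 − 90 = 159°

159°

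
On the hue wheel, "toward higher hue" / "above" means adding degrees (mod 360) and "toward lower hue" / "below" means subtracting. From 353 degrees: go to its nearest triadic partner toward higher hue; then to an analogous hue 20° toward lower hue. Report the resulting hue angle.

93°

triadic ↑ +120°: 353 + 120 = 473 → 473 − 360 = 113°
analog 20° ↓ −20°: 113 − 20 = 93°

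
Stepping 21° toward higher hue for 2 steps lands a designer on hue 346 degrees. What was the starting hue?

2 steps of 21° (toward higher hue) give a net shift of +42°.
Start = end − shift: 346 − 42 = 304°

304°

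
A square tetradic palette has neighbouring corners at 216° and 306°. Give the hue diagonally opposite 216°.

36°

A square tetradic scheme places four hues 90° apart; opposite corners are 180° apart.
216 + 180 = 396 → 396 − 360 = 36°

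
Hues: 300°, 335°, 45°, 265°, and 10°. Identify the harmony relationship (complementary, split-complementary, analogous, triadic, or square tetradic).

Sort the hues: 10°, 45°, 265°, 300°, 335°.
Successive gaps around the wheel: 35°, 220°, 35°, 35°, 35°.
A run of hues at equal small steps (35°) with one large closing gap is an analogous group.

analogous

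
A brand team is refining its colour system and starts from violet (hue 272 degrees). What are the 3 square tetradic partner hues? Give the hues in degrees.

A square tetradic scheme places four hues every 90°.
272 + 90 = 362 → 362 − 360 = 2°
272 + 180 = 452 → 452 − 360 = 92°
272 + 270 = 542 → 542 − 360 = 182°

2°, 92° and 182°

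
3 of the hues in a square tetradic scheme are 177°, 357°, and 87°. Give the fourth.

267°

A square tetradic scheme places four hues every 90°.
The full set through 87° is {87°, 177°, 267°, 357°}.
Given {87°, 177°, 357°}, the missing hue is 267°.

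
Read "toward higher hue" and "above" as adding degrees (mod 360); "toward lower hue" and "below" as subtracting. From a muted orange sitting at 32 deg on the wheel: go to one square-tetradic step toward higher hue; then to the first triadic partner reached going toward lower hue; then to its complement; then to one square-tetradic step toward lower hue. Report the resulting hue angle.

square ↑ +90°: 32 + 90 = 122°
triadic ↓ −120°: 122 − 120 = 2°
complement +180°: 2 + 180 = 182°
square ↓ −90°: 182 − 90 = 92°

92°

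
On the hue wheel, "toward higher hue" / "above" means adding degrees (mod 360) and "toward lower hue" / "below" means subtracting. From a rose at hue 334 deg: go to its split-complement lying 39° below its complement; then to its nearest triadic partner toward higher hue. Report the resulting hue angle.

235°

+141° (split-comp 39° ↓): 334 + 141 = 475 → 475 − 360 = 115°
+120° (triadic ↑): 115 + 120 = 235°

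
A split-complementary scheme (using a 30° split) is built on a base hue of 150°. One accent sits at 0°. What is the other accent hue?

Split-complementary hues sit 30° either side of the complement.
Complement of the base 150°: 150 + 180 = 330°
The given accent 0° is 30° one side of 330°; the other accent sits 30° the other side: 330 − 30 = 300°

300°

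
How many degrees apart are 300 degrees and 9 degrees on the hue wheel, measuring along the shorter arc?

|300 − 9| = 291.
The shorter arc is 360 − 291 = 69°.

69°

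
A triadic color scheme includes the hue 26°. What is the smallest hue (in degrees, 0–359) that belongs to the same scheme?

26°

A triad places three hues 120° apart.
The full set through 26° is {26°, 146°, 266°}.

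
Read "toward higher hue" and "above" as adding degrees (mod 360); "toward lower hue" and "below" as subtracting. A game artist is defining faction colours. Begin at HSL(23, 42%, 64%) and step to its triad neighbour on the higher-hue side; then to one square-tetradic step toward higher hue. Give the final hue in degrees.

triadic ↑ +120°: 23 + 120 = 143°
square ↑ +90°: 143 + 90 = 233°

233°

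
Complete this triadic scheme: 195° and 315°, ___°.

A triad places three hues 120° apart.
The full set through 195° is {75°, 195°, 315°}.
Given {195°, 315°}, the missing hue is 75°.

75°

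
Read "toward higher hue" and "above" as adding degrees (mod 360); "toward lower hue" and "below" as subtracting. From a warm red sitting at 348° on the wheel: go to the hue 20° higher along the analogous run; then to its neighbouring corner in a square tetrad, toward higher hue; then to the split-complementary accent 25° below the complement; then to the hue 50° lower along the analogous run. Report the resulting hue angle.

analog 20° ↑ +20°: 348 + 20 = 368 → 368 − 360 = 8°
square ↑ +90°: 8 + 90 = 98°
split-comp 25° ↓ +155°: 98 + 155 = 253°
analog 50° ↓ −50°: 253 − 50 = 203°

203°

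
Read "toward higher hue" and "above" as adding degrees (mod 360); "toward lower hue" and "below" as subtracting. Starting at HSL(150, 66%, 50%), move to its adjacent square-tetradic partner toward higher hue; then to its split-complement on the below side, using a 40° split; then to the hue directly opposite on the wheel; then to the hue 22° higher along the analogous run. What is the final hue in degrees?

222°

150 + 90 = 240°   (square ↑)
240 + 140 = 380 → 380 − 360 = 20°   (split-comp 40° ↓)
20 + 180 = 200°   (complement)
200 + 22 = 222°   (analog 22° ↑)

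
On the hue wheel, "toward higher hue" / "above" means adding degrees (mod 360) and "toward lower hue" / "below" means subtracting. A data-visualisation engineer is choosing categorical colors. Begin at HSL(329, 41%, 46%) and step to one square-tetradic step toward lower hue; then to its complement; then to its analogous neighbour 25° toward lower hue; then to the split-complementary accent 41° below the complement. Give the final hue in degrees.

−90° (square ↓): 329 − 90 = 239°
+180° (complement): 239 + 180 = 419 → 419 − 360 = 59°
−25° (analog 25° ↓): 59 − 25 = 34°
+139° (split-comp 41° ↓): 34 + 139 = 173°

173°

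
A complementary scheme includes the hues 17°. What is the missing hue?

The complement sits 180° across the wheel.
The full set through 17° is {17°, 197°}.
Given {17°}, the missing hue is 197°.

197°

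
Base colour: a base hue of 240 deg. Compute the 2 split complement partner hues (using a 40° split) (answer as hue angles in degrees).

20° and 100°

Split-complementary hues sit 40° either side of the complement.
Complement of 240 deg: 240 + 180 = 420 → 420 − 360 = 60°
60 − 40 = 20°
60 + 40 = 100°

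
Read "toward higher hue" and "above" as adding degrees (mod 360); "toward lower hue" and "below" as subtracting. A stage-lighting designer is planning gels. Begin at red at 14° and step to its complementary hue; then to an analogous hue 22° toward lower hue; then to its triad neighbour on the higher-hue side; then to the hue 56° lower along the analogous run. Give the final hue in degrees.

236°

14 + 180 = 194°   (complement)
194 − 22 = 172°   (analog 22° ↓)
172 + 120 = 292°   (triadic ↑)
292 − 56 = 236°   (analog 56° ↓)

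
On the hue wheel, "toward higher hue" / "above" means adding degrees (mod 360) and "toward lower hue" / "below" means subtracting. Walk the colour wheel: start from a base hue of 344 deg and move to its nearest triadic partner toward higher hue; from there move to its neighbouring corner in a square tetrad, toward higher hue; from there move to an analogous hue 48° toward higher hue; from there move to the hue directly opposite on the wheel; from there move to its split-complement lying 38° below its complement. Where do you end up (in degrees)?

204°

triadic ↑ +120°: 344 + 120 = 464 → 464 − 360 = 104°
square ↑ +90°: 104 + 90 = 194°
analog 48° ↑ +48°: 194 + 48 = 242°
complement +180°: 242 + 180 = 422 → 422 − 360 = 62°
split-comp 38° ↓ +142°: 62 + 142 = 204°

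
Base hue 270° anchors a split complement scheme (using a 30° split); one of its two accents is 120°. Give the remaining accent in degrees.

Split-complementary hues sit 30° either side of the complement.
Complement of the base 270°: 270 + 180 = 450 → 450 − 360 = 90°
The given accent 120° is 30° one side of 90°; the other accent sits 30° the other side: 90 − 30 = 60°

60°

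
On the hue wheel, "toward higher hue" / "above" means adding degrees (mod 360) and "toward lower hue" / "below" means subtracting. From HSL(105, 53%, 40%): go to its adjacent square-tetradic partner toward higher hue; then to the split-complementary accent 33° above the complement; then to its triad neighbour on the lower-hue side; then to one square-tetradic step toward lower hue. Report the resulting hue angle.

105 + 90 = 195°   (square ↑)
195 + 213 = 408 → 408 − 360 = 48°   (split-comp 33° ↑)
48 − 120 = -72 → -72 + 360 = 288°   (triadic ↓)
288 − 90 = 198°   (square ↓)

198°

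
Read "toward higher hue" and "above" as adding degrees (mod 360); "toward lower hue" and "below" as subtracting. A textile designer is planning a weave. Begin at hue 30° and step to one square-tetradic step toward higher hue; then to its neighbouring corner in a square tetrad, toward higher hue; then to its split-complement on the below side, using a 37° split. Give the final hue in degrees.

353°

square ↑ +90°: 30 + 90 = 120°
square ↑ +90°: 120 + 90 = 210°
split-comp 37° ↓ +143°: 210 + 143 = 353°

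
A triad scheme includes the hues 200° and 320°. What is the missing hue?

80°

A triad places three hues 120° apart.
The full set through 200° is {80°, 200°, 320°}.
Given {200°, 320°}, the missing hue is 80°.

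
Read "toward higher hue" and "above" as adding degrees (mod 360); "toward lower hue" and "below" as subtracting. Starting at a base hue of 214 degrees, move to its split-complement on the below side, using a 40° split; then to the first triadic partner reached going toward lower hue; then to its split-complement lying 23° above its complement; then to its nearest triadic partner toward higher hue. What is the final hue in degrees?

split-comp 40° ↓ +140°: 214 + 140 = 354°
triadic ↓ −120°: 354 − 120 = 234°
split-comp 23° ↑ +203°: 234 + 203 = 437 → 437 − 360 = 77°
triadic ↑ +120°: 77 + 120 = 197°

197°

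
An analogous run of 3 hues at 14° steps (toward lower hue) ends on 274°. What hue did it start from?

302°

2 steps of 14° (toward lower hue) give a net shift of −28°.
Start = end − shift: 274 + 28 = 302°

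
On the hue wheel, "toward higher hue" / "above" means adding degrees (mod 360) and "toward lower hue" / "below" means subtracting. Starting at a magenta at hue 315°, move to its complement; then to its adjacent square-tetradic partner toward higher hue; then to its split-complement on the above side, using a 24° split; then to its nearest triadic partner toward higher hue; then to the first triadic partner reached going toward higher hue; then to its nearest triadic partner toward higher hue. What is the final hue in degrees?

complement +180°: 315 + 180 = 495 → 495 − 360 = 135°
square ↑ +90°: 135 + 90 = 225°
split-comp 24° ↑ +204°: 225 + 204 = 429 → 429 − 360 = 69°
triadic ↑ +120°: 69 + 120 = 189°
triadic ↑ +120°: 189 + 120 = 309°
triadic ↑ +120°: 309 + 120 = 429 → 429 − 360 = 69°

69°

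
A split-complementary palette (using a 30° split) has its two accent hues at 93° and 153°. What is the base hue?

303°

The accents sit 30° either side of the complement, so the complement is their short-arc midpoint on the wheel.
Short-arc midpoint of 93° and 153°: 123°.
Base is 180° from the complement: 123 − 180 = -57 → -57 + 360 = 303°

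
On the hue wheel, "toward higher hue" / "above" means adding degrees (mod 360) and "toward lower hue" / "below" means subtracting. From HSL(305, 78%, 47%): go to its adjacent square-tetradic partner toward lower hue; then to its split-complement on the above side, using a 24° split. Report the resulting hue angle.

−90° (square ↓): 305 − 90 = 215°
+204° (split-comp 24° ↑): 215 + 204 = 419 → 419 − 360 = 59°

59°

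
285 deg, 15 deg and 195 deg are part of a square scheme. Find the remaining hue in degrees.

A square tetradic scheme places four hues every 90°.
The full set through 15° is {15°, 105°, 195°, 285°}.
Given {15°, 195°, 285°}, the missing hue is 105°.

105°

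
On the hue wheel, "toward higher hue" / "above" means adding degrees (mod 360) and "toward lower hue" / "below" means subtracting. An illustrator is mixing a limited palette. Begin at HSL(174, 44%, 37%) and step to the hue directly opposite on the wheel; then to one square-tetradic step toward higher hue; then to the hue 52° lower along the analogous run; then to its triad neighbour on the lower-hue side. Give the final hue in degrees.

272°

complement +180°: 174 + 180 = 354°
square ↑ +90°: 354 + 90 = 444 → 444 − 360 = 84°
analog 52° ↓ −52°: 84 − 52 = 32°
triadic ↓ −120°: 32 − 120 = -88 → -88 + 360 = 272°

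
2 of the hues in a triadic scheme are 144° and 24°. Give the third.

A triad places three hues 120° apart.
The full set through 24° is {24°, 144°, 264°}.
Given {24°, 144°}, the missing hue is 264°.

264°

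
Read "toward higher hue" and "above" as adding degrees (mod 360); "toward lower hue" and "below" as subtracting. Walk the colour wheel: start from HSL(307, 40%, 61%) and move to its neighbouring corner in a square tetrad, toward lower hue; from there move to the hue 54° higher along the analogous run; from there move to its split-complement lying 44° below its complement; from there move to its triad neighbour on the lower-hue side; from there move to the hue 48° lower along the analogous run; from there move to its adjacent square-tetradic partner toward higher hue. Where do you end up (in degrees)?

329°

square ↓ −90°: 307 − 90 = 217°
analog 54° ↑ +54°: 217 + 54 = 271°
split-comp 44° ↓ +136°: 271 + 136 = 407 → 407 − 360 = 47°
triadic ↓ −120°: 47 − 120 = -73 → -73 + 360 = 287°
analog 48° ↓ −48°: 287 − 48 = 239°
square ↑ +90°: 239 + 90 = 329°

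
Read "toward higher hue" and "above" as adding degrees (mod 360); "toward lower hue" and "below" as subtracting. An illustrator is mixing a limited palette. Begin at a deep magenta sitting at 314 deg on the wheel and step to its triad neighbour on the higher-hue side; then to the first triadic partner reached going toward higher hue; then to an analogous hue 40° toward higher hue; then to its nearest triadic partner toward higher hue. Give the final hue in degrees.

+120° (triadic ↑): 314 + 120 = 434 → 434 − 360 = 74°
+120° (triadic ↑): 74 + 120 = 194°
+40° (analog 40° ↑): 194 + 40 = 234°
+120° (triadic ↑): 234 + 120 = 354°

354°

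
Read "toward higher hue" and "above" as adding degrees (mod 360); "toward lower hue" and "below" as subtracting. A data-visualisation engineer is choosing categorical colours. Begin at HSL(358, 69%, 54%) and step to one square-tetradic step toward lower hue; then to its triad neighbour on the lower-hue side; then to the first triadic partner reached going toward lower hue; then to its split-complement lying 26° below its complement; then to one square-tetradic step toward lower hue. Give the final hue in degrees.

358 − 90 = 268°   (square ↓)
268 − 120 = 148°   (triadic ↓)
148 − 120 = 28°   (triadic ↓)
28 + 154 = 182°   (split-comp 26° ↓)
182 − 90 = 92°   (square ↓)

92°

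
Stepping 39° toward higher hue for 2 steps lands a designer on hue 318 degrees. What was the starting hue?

2 steps of 39° (toward higher hue) give a net shift of +78°.
Start = end − shift: 318 − 78 = 240°

240°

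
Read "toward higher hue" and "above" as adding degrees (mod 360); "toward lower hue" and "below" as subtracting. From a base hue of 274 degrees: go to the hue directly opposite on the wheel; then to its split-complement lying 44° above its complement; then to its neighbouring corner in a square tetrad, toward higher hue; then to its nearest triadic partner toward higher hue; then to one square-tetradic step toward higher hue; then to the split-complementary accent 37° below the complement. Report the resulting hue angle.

complement +180°: 274 + 180 = 454 → 454 − 360 = 94°
split-comp 44° ↑ +224°: 94 + 224 = 318°
square ↑ +90°: 318 + 90 = 408 → 408 − 360 = 48°
triadic ↑ +120°: 48 + 120 = 168°
square ↑ +90°: 168 + 90 = 258°
split-comp 37° ↓ +143°: 258 + 143 = 401 → 401 − 360 = 41°

41°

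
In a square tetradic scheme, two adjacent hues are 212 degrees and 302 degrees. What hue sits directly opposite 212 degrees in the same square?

A square tetradic scheme places four hues 90° apart; opposite corners are 180° apart.
212 + 180 = 392 → 392 − 360 = 32°

32°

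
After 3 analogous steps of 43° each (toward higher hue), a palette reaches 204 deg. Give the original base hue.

3 steps of 43° (toward higher hue) give a net shift of +129°.
Start = end − shift: 204 − 129 = 75°

75°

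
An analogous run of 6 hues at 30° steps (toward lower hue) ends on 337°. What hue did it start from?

5 steps of 30° (toward lower hue) give a net shift of −150°.
Start = end − shift: 337 + 150 = 487 → 487 − 360 = 127°

127°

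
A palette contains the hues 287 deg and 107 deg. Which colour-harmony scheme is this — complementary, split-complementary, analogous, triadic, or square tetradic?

complementary

Sort the hues: 107°, 287°.
Successive gaps around the wheel: 180°, 180°.
Two hues 180° apart are complementary.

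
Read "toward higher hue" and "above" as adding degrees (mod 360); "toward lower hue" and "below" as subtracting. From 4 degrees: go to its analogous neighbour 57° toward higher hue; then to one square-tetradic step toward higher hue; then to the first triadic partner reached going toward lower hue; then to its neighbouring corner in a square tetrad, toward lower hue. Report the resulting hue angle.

analog 57° ↑ +57°: 4 + 57 = 61°
square ↑ +90°: 61 + 90 = 151°
triadic ↓ −120°: 151 − 120 = 31°
square ↓ −90°: 31 − 90 = -59 → -59 + 360 = 301°

301°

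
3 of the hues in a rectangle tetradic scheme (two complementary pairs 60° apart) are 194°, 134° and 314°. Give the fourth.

14°

A rectangular tetradic uses two complementary pairs 60° apart: offsets 0°, 60°, 180°, 240°.
Among {134°, 194°, 314°}, 314° and 134° are a 180° pair.
The remaining hue 194° needs its own complement: 194 + 180 = 374 → 374 − 360 = 14°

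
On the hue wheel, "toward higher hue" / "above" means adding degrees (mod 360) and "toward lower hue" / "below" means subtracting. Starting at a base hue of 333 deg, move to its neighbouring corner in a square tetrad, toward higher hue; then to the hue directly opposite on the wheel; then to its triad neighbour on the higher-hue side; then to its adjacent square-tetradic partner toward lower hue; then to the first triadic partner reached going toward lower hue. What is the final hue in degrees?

153°

square ↑ +90°: 333 + 90 = 423 → 423 − 360 = 63°
complement +180°: 63 + 180 = 243°
triadic ↑ +120°: 243 + 120 = 363 → 363 − 360 = 3°
square ↓ −90°: 3 − 90 = -87 → -87 + 360 = 273°
triadic ↓ −120°: 273 − 120 = 153°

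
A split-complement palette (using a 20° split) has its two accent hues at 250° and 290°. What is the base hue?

The accents sit 20° either side of the complement, so the complement is their short-arc midpoint on the wheel.
Short-arc midpoint of 250° and 290°: 270°.
Base is 180° from the complement: 270 − 180 = 90°

90°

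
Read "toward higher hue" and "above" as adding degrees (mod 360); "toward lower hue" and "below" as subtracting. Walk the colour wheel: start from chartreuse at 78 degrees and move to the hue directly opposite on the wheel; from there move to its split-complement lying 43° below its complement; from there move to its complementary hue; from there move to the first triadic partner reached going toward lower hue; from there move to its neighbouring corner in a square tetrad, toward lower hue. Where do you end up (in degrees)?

5°

+180° (complement): 78 + 180 = 258°
+137° (split-comp 43° ↓): 258 + 137 = 395 → 395 − 360 = 35°
+180° (complement): 35 + 180 = 215°
−120° (triadic ↓): 215 − 120 = 95°
−90° (square ↓): 95 − 90 = 5°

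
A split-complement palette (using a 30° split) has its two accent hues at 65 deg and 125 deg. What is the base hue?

275°

The accents sit 30° either side of the complement, so the complement is their short-arc midpoint on the wheel.
Short-arc midpoint of 65° and 125°: 95°.
Base is 180° from the complement: 95 − 180 = -85 → -85 + 360 = 275°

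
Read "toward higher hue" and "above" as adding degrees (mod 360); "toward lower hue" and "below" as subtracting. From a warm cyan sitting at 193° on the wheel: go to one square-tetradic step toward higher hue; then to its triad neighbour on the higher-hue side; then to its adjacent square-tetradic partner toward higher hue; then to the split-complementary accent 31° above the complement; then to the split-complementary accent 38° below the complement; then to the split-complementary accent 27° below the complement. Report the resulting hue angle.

279°

+90° (square ↑): 193 + 90 = 283°
+120° (triadic ↑): 283 + 120 = 403 → 403 − 360 = 43°
+90° (square ↑): 43 + 90 = 133°
+211° (split-comp 31° ↑): 133 + 211 = 344°
+142° (split-comp 38° ↓): 344 + 142 = 486 → 486 − 360 = 126°
+153° (split-comp 27° ↓): 126 + 153 = 279°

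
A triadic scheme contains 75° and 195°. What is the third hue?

315°

A triad spaces three hues 120° apart.
The full set is {75°, 195°, 315°}.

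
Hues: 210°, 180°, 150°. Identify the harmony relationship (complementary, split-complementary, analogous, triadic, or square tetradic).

analogous

Sort the hues: 150°, 180°, 210°.
Successive gaps around the wheel: 30°, 30°, 300°.
A run of hues at equal small steps (30°) with one large closing gap is an analogous group.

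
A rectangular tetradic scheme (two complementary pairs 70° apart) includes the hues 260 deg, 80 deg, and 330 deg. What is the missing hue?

A rectangular tetradic uses two complementary pairs 70° apart: offsets 0°, 70°, 180°, 250°.
Among {80°, 260°, 330°}, 260° and 80° are a 180° pair.
The remaining hue 330° needs its own complement: 330 + 180 = 510 → 510 − 360 = 150°

150°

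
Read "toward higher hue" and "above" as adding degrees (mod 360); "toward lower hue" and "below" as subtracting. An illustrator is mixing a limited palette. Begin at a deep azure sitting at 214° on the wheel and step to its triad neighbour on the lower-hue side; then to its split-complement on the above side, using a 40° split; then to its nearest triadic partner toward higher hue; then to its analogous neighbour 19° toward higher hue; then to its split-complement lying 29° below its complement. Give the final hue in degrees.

244°

−120° (triadic ↓): 214 − 120 = 94°
+220° (split-comp 40° ↑): 94 + 220 = 314°
+120° (triadic ↑): 314 + 120 = 434 → 434 − 360 = 74°
+19° (analog 19° ↑): 74 + 19 = 93°
+151° (split-comp 29° ↓): 93 + 151 = 244°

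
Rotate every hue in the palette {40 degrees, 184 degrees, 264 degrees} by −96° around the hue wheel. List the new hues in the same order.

304°, 88°, 168°

40 − 96 = -56 → -56 + 360 = 304°
184 − 96 = 88°
264 − 96 = 168°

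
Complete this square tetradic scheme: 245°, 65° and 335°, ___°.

A square tetradic scheme places four hues every 90°.
The full set through 65° is {65°, 155°, 245°, 335°}.
Given {65°, 245°, 335°}, the missing hue is 155°.

155°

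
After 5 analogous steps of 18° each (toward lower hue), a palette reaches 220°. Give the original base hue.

310°

5 steps of 18° (toward lower hue) give a net shift of −90°.
Start = end − shift: 220 + 90 = 310°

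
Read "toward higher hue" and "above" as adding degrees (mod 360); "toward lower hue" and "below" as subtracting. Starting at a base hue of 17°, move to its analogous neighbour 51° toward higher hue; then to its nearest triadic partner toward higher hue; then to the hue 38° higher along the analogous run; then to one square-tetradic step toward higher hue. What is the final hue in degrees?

316°

17 + 51 = 68°   (analog 51° ↑)
68 + 120 = 188°   (triadic ↑)
188 + 38 = 226°   (analog 38° ↑)
226 + 90 = 316°   (square ↑)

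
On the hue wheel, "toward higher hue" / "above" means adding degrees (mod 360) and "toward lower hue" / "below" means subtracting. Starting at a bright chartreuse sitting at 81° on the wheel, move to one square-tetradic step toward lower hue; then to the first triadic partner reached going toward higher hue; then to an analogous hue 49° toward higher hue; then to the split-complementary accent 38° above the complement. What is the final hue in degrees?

−90° (square ↓): 81 − 90 = -9 → -9 + 360 = 351°
+120° (triadic ↑): 351 + 120 = 471 → 471 − 360 = 111°
+49° (analog 49° ↑): 111 + 49 = 160°
+218° (split-comp 38° ↑): 160 + 218 = 378 → 378 − 360 = 18°

18°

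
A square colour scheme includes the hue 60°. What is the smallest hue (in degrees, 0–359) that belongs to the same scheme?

A square tetradic scheme places four hues every 90°.
The full set through 60° is {60°, 150°, 240°, 330°}.

60°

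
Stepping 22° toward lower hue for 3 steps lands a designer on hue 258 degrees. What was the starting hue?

3 steps of 22° (toward lower hue) give a net shift of −66°.
Start = end − shift: 258 + 66 = 324°

324°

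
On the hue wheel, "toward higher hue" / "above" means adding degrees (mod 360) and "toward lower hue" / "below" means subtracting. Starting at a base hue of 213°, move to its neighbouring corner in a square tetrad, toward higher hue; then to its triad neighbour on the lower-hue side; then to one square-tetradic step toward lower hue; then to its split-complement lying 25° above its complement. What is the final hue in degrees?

298°

213 + 90 = 303°   (square ↑)
303 − 120 = 183°   (triadic ↓)
183 − 90 = 93°   (square ↓)
93 + 205 = 298°   (split-comp 25° ↑)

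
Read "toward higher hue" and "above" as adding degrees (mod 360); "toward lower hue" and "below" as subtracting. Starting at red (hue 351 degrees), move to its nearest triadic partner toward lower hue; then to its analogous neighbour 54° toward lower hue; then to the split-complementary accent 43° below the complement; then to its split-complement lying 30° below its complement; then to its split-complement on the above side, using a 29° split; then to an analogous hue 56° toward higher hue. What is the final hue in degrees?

9°

351 − 120 = 231°   (triadic ↓)
231 − 54 = 177°   (analog 54° ↓)
177 + 137 = 314°   (split-comp 43° ↓)
314 + 150 = 464 → 464 − 360 = 104°   (split-comp 30° ↓)
104 + 209 = 313°   (split-comp 29° ↑)
313 + 56 = 369 → 369 − 360 = 9°   (analog 56° ↑)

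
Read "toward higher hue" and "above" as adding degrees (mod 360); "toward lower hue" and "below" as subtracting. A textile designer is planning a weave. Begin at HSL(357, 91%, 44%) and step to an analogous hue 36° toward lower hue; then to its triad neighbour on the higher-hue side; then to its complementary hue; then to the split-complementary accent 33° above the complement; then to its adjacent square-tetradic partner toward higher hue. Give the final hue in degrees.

204°

−36° (analog 36° ↓): 357 − 36 = 321°
+120° (triadic ↑): 321 + 120 = 441 → 441 − 360 = 81°
+180° (complement): 81 + 180 = 261°
+213° (split-comp 33° ↑): 261 + 213 = 474 → 474 − 360 = 114°
+90° (square ↑): 114 + 90 = 204°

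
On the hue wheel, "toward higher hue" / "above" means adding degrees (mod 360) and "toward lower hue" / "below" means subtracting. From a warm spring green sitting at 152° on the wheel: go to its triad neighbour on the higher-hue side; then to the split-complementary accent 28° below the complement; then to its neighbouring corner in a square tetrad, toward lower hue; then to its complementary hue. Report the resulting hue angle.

154°

+120° (triadic ↑): 152 + 120 = 272°
+152° (split-comp 28° ↓): 272 + 152 = 424 → 424 − 360 = 64°
−90° (square ↓): 64 − 90 = -26 → -26 + 360 = 334°
+180° (complement): 334 + 180 = 514 → 514 − 360 = 154°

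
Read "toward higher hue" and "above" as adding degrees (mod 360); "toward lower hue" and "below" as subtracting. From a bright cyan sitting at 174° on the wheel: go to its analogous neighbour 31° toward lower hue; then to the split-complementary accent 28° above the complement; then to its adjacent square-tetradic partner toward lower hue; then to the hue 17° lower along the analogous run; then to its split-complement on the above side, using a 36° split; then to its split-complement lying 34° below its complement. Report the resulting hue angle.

analog 31° ↓ −31°: 174 − 31 = 143°
split-comp 28° ↑ +208°: 143 + 208 = 351°
square ↓ −90°: 351 − 90 = 261°
analog 17° ↓ −17°: 261 − 17 = 244°
split-comp 36° ↑ +216°: 244 + 216 = 460 → 460 − 360 = 100°
split-comp 34° ↓ +146°: 100 + 146 = 246°

246°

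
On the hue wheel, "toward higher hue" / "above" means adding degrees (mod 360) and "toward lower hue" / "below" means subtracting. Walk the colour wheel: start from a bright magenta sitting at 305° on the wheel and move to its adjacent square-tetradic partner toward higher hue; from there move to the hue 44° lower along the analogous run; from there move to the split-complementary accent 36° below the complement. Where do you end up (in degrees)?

135°

305 + 90 = 395 → 395 − 360 = 35°   (square ↑)
35 − 44 = -9 → -9 + 360 = 351°   (analog 44° ↓)
351 + 144 = 495 → 495 − 360 = 135°   (split-comp 36° ↓)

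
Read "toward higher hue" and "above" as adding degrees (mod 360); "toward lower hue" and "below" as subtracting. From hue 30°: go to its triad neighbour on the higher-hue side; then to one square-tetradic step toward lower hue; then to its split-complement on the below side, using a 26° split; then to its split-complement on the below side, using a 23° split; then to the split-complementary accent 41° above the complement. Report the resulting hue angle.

232°

triadic ↑ +120°: 30 + 120 = 150°
square ↓ −90°: 150 − 90 = 60°
split-comp 26° ↓ +154°: 60 + 154 = 214°
split-comp 23° ↓ +157°: 214 + 157 = 371 → 371 − 360 = 11°
split-comp 41° ↑ +221°: 11 + 221 = 232°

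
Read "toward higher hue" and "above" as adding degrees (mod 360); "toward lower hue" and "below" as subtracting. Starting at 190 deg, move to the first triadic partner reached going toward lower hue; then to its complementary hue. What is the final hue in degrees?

250°

triadic ↓ −120°: 190 − 120 = 70°
complement +180°: 70 + 180 = 250°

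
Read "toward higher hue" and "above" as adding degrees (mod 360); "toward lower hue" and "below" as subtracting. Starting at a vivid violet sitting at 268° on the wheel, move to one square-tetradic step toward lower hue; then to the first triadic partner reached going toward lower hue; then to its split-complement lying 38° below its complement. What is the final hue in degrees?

268 − 90 = 178°   (square ↓)
178 − 120 = 58°   (triadic ↓)
58 + 142 = 200°   (split-comp 38° ↓)

200°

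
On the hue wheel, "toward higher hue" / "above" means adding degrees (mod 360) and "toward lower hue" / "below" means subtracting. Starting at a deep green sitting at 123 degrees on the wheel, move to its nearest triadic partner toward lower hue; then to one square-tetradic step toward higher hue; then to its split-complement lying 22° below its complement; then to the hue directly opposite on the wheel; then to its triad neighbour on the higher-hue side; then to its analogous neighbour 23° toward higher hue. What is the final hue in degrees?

214°

triadic ↓ −120°: 123 − 120 = 3°
square ↑ +90°: 3 + 90 = 93°
split-comp 22° ↓ +158°: 93 + 158 = 251°
complement +180°: 251 + 180 = 431 → 431 − 360 = 71°
triadic ↑ +120°: 71 + 120 = 191°
analog 23° ↑ +23°: 191 + 23 = 214°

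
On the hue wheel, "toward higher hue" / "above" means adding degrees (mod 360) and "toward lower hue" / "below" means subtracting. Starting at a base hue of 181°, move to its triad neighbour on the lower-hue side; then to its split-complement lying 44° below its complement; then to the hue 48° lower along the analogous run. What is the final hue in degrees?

149°

181 − 120 = 61°   (triadic ↓)
61 + 136 = 197°   (split-comp 44° ↓)
197 − 48 = 149°   (analog 48° ↓)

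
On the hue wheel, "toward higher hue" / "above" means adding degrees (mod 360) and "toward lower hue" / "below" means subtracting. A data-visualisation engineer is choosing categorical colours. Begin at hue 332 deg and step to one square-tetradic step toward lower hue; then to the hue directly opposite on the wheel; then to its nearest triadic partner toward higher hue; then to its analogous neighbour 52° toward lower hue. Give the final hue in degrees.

−90° (square ↓): 332 − 90 = 242°
+180° (complement): 242 + 180 = 422 → 422 − 360 = 62°
+120° (triadic ↑): 62 + 120 = 182°
−52° (analog 52° ↓): 182 − 52 = 130°

130°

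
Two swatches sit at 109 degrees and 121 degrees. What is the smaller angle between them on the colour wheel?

|109 − 121| = 12.
12 ≤ 180, so the shorter arc is 12°.

12°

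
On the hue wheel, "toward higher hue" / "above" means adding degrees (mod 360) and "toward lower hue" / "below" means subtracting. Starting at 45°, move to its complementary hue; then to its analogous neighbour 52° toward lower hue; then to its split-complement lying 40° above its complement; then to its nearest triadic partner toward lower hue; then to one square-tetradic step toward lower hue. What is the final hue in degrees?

183°

complement +180°: 45 + 180 = 225°
analog 52° ↓ −52°: 225 − 52 = 173°
split-comp 40° ↑ +220°: 173 + 220 = 393 → 393 − 360 = 33°
triadic ↓ −120°: 33 − 120 = -87 → -87 + 360 = 273°
square ↓ −90°: 273 − 90 = 183°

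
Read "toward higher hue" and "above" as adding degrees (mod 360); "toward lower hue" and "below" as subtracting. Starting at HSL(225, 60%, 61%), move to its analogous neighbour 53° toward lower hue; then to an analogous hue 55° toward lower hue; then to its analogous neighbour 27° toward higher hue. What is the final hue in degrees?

144°

225 − 53 = 172°   (analog 53° ↓)
172 − 55 = 117°   (analog 55° ↓)
117 + 27 = 144°   (analog 27° ↑)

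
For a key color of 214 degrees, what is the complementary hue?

The complement sits 180° across the wheel.
214 + 180 = 394 → 394 − 360 = 34°

34°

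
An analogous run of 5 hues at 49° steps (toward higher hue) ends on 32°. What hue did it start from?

196°

4 steps of 49° (toward higher hue) give a net shift of +196°.
Start = end − shift: 32 − 196 = -164 → -164 + 360 = 196°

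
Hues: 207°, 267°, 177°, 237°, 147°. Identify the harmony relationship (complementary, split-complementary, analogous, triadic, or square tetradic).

analogous

Sort the hues: 147°, 177°, 207°, 237°, 267°.
Successive gaps around the wheel: 30°, 30°, 30°, 30°, 240°.
A run of hues at equal small steps (30°) with one large closing gap is an analogous group.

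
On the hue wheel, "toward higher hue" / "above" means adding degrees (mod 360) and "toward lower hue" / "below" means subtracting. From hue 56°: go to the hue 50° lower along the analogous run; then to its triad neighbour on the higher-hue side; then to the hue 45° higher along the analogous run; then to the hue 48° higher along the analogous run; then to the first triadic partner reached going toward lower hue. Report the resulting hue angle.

56 − 50 = 6°   (analog 50° ↓)
6 + 120 = 126°   (triadic ↑)
126 + 45 = 171°   (analog 45° ↑)
171 + 48 = 219°   (analog 48° ↑)
219 − 120 = 99°   (triadic ↓)

99°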